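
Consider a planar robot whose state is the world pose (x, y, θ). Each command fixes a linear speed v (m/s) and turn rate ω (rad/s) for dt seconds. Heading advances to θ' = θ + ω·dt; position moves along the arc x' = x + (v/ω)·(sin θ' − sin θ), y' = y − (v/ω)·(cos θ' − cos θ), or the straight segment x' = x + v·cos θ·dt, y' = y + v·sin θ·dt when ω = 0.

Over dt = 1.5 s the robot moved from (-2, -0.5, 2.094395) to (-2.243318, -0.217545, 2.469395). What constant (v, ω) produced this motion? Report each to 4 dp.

Δθ = 2.469395 − 2.094395 = 0.375000
ω = Δθ/dt = 0.375000/1.5 = 0.2500
R = −Δy/(cos θ' − cos θ) = 1.0000
v = R·ω = 1.0000·0.2500 = 0.2500

v = 0.2500, ω = 0.2500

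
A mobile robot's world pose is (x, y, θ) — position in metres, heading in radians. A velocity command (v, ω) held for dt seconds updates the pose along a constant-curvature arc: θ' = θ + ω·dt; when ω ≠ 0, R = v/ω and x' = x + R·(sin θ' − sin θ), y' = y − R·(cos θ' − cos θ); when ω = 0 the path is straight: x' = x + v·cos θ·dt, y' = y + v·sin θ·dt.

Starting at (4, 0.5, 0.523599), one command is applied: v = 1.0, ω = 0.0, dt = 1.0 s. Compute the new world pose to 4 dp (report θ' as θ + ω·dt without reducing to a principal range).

θ' = 0.5236 + 0.0·1.0 = 0.5236
ω = 0 → straight: x' = 4 + 1.0·cos(0.5236)·1.0 = 4.8660
y' = 0.5 + 1.0·sin(0.5236)·1.0 = 1.0000

(4.8660, 1.0000, 0.5236)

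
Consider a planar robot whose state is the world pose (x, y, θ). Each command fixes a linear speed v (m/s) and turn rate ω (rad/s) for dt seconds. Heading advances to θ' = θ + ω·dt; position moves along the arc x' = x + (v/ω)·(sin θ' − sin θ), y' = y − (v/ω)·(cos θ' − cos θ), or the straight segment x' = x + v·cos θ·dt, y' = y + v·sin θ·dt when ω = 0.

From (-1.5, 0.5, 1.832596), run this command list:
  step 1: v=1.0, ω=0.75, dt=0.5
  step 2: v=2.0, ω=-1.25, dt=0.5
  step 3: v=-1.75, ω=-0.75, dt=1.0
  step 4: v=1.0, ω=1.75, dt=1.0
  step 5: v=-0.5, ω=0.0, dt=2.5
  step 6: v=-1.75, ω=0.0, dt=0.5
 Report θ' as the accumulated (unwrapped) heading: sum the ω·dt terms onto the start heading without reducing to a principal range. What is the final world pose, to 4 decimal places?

step 1: θ'=2.2076 (R=1.3333) → pose (-1.7159, 0.9477, 2.2076)
step 2: θ'=1.5826 (R=-1.6000) → pose (-2.0294, 1.8803, 1.5826)
step 3: θ'=0.8326 (R=2.3333) → pose (-2.6366, 0.2825, 0.8326)
step 4: θ'=2.5826 (R=0.5714) → pose (-2.7563, 1.1515, 2.5826)
step 5: θ'=2.5826 (straight) → pose (-1.6965, 0.4886, 2.5826)
step 6: θ'=2.5826 (straight) → pose (-0.9547, 0.0245, 2.5826)

(-0.9547, 0.0245, 2.5826)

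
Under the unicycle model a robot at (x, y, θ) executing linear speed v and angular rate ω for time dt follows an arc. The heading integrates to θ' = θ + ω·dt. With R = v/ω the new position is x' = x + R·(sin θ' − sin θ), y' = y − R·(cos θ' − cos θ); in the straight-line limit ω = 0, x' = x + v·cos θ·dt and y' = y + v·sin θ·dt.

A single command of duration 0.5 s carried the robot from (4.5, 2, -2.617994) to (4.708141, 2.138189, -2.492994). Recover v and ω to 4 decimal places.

v = -0.5000, ω = 0.2500

Δθ = -2.492994 − -2.617994 = 0.125000
ω = Δθ/dt = 0.125000/0.5 = 0.2500
R = Δx/(sin θ' − sin θ) = -2.0000
v = R·ω = -2.0000·0.2500 = -0.5000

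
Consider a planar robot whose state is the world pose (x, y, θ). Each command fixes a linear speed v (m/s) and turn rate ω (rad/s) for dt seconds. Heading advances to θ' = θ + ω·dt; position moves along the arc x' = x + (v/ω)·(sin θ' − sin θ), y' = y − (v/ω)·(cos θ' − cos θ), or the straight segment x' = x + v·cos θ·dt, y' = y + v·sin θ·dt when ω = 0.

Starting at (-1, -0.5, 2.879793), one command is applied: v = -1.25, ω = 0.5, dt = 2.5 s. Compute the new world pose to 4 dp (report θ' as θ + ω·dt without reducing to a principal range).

θ' = 2.8798 + 0.5·2.5 = 4.1298
R = v/ω = -1.25/0.5 = -2.5000
x' = -1 + -2.5000·(sin 4.1298 − sin 2.8798) = 1.7346
y' = -0.5 − -2.5000·(cos 4.1298 − cos 2.8798) = 0.5393

(1.7346, 0.5393, 4.1298)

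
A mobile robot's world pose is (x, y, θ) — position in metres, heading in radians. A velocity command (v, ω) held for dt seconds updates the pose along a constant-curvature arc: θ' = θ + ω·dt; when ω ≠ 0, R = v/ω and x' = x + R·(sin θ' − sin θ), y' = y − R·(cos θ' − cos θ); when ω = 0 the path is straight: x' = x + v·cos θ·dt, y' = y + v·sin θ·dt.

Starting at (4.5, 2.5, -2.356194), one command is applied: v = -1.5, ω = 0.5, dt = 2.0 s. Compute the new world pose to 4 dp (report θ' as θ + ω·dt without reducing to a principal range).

θ' = -2.3562 + 0.5·2.0 = -1.3562
R = v/ω = -1.5/0.5 = -3.0000
x' = 4.5 + -3.0000·(sin -1.3562 − sin -2.3562) = 5.3099
y' = 2.5 − -3.0000·(cos -1.3562 − cos -2.3562) = 5.2602

(5.3099, 5.2602, -1.3562)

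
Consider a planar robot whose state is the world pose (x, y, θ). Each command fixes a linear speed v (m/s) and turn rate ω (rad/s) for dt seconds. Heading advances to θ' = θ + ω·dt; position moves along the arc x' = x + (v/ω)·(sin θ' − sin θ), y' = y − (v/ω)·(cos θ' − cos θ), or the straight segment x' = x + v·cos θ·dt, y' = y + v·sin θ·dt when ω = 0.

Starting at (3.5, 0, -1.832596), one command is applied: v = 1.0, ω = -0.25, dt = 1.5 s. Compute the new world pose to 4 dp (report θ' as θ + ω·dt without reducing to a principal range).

θ' = -1.8326 + -0.25·1.5 = -2.2076
R = v/ω = 1.0/-0.25 = -4.0000
x' = 3.5 + -4.0000·(sin -2.2076 − sin -1.8326) = 2.8523
y' = 0 − -4.0000·(cos -2.2076 − cos -1.8326) = -1.3432

(2.8523, -1.3432, -2.2076)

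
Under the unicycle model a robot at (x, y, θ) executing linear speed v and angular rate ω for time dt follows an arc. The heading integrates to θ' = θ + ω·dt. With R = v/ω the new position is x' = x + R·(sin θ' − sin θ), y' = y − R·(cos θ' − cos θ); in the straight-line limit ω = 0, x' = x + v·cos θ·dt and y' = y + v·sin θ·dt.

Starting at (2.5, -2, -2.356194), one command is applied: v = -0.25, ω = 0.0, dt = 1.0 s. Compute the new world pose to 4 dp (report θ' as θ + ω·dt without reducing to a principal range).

θ' = -2.3562 + 0.0·1.0 = -2.3562
ω = 0 → straight: x' = 2.5 + -0.25·cos(-2.3562)·1.0 = 2.6768
y' = -2 + -0.25·sin(-2.3562)·1.0 = -1.8232

(2.6768, -1.8232, -2.3562)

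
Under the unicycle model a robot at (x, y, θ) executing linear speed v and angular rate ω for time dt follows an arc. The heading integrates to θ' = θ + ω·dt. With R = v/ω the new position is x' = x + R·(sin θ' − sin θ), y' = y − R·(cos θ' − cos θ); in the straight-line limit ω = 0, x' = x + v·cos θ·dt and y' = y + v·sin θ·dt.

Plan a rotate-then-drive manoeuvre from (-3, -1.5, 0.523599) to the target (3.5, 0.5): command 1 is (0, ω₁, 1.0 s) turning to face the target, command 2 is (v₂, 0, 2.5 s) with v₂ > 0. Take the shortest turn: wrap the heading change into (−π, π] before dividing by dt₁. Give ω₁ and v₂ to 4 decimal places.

heading to target = atan2(0.5−-1.5, 3.5−-3) = 0.2985
Δθ = wrap(0.2985 − 0.5236) = -0.2251; ω₁ = Δθ/dt₁ = -0.2251
distance = √((3.5−-3)² + (0.5−-1.5)²) = 6.8007; v₂ = distance/dt₂ = 2.7203

ω₁ = -0.2251, v₂ = 2.7203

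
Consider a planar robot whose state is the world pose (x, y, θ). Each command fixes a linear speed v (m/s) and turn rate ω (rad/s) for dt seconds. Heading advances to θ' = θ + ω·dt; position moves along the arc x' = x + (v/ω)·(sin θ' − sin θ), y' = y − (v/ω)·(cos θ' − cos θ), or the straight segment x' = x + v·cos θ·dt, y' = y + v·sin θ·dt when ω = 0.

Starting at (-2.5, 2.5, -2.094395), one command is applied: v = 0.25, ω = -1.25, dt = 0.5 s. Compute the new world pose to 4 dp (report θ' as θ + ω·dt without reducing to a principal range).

(-2.5913, 2.4176, -2.7194)

θ' = -2.0944 + -1.25·0.5 = -2.7194
R = v/ω = 0.25/-1.25 = -0.2000
x' = -2.5 + -0.2000·(sin -2.7194 − sin -2.0944) = -2.5913
y' = 2.5 − -0.2000·(cos -2.7194 − cos -2.0944) = 2.4176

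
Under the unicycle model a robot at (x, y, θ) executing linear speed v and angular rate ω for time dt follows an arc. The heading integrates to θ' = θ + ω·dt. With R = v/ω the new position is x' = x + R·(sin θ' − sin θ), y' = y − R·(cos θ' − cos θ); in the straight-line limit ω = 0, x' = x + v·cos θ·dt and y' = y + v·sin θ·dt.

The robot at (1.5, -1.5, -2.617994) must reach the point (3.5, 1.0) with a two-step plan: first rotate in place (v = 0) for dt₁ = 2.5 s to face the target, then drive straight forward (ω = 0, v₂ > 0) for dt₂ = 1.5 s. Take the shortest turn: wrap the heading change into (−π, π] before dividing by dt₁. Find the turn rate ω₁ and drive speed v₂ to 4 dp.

ω₁ = -1.1077, v₂ = 2.1344

heading to target = atan2(1−-1.5, 3.5−1.5) = 0.8961
Δθ = wrap(0.8961 − -2.6180) = -2.7691; ω₁ = Δθ/dt₁ = -1.1077
distance = √((3.5−1.5)² + (1−-1.5)²) = 3.2016; v₂ = distance/dt₂ = 2.1344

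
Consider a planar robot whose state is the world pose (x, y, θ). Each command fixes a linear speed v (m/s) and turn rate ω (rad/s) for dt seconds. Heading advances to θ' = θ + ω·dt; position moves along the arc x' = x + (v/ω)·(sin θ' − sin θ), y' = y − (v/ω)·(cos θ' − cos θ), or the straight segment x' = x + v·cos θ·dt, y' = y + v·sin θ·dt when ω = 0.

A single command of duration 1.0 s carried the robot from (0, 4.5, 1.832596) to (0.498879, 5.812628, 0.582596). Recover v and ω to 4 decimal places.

Δθ = 0.582596 − 1.832596 = -1.250000
ω = Δθ/dt = -1.250000/1.0 = -1.2500
R = −Δy/(cos θ' − cos θ) = -1.2000
v = R·ω = -1.2000·-1.2500 = 1.5000

v = 1.5000, ω = -1.2500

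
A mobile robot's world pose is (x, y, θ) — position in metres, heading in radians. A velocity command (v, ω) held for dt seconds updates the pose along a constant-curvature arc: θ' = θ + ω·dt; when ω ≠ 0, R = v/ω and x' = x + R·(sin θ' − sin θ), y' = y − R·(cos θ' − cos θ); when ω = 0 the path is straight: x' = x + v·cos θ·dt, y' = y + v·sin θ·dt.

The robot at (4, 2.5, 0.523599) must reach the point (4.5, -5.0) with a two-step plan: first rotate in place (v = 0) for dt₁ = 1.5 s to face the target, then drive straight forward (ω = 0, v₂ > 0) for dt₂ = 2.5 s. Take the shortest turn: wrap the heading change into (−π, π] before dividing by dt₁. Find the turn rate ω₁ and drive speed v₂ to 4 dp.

heading to target = atan2(-5−2.5, 4.5−4) = -1.5042
Δθ = wrap(-1.5042 − 0.5236) = -2.0278; ω₁ = Δθ/dt₁ = -1.3519
distance = √((4.5−4)² + (-5−2.5)²) = 7.5166; v₂ = distance/dt₂ = 3.0067

ω₁ = -1.3519, v₂ = 3.0067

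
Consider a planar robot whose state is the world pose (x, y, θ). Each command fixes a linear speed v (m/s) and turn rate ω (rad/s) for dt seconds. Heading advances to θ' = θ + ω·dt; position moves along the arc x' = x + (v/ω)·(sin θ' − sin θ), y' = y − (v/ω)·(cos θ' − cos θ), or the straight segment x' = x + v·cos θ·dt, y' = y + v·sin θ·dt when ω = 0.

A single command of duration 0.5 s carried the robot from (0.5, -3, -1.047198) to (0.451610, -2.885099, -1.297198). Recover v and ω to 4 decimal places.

Δθ = -1.297198 − -1.047198 = -0.250000
ω = Δθ/dt = -0.250000/0.5 = -0.5000
R = −Δy/(cos θ' − cos θ) = 0.5000
v = R·ω = 0.5000·-0.5000 = -0.2500

v = -0.2500, ω = -0.5000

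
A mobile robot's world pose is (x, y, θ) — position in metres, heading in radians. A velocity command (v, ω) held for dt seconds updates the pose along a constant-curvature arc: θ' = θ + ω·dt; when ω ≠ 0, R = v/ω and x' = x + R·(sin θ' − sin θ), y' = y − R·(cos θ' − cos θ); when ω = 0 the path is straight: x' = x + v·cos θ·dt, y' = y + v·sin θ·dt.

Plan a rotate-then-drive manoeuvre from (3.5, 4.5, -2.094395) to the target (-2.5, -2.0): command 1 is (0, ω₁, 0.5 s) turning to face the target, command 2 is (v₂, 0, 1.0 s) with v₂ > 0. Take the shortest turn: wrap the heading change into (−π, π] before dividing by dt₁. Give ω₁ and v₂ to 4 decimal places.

ω₁ = -0.4436, v₂ = 8.8459

heading to target = atan2(-2−4.5, -2.5−3.5) = -2.3162
Δθ = wrap(-2.3162 − -2.0944) = -0.2218; ω₁ = Δθ/dt₁ = -0.4436
distance = √((-2.5−3.5)² + (-2−4.5)²) = 8.8459; v₂ = distance/dt₂ = 8.8459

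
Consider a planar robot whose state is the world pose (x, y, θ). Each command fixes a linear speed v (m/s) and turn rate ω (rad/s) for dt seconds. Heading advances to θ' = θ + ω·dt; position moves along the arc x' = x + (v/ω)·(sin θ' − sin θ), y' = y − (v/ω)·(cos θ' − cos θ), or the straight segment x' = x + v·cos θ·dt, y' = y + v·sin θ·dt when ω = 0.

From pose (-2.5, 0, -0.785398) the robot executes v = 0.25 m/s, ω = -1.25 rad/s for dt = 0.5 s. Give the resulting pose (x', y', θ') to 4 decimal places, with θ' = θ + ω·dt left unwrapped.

(-2.4440, -0.1095, -1.4104)

θ' = -0.7854 + -1.25·0.5 = -1.4104
R = v/ω = 0.25/-1.25 = -0.2000
x' = -2.5 + -0.2000·(sin -1.4104 − sin -0.7854) = -2.4440
y' = 0 − -0.2000·(cos -1.4104 − cos -0.7854) = -0.1095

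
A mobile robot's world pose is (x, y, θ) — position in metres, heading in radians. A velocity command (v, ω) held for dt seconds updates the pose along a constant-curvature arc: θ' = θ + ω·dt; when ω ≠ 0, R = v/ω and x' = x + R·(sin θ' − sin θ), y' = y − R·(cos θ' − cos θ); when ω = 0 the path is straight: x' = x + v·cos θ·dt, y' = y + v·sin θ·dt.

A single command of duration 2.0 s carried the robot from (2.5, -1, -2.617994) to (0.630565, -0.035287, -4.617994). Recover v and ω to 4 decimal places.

Δθ = -4.617994 − -2.617994 = -2.000000
ω = Δθ/dt = -2.000000/2.0 = -1.0000
R = Δx/(sin θ' − sin θ) = -1.2500
v = R·ω = -1.2500·-1.0000 = 1.2500

v = 1.2500, ω = -1.0000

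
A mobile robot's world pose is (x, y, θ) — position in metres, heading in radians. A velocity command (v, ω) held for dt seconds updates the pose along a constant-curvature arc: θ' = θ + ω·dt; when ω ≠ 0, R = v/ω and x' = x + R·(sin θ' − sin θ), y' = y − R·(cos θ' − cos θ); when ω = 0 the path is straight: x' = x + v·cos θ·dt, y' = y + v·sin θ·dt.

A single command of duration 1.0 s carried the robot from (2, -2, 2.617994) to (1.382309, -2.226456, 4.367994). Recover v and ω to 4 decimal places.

Δθ = 4.367994 − 2.617994 = 1.750000
ω = Δθ/dt = 1.750000/1.0 = 1.7500
R = Δx/(sin θ' − sin θ) = 0.4286
v = R·ω = 0.4286·1.7500 = 0.7500

v = 0.7500, ω = 1.7500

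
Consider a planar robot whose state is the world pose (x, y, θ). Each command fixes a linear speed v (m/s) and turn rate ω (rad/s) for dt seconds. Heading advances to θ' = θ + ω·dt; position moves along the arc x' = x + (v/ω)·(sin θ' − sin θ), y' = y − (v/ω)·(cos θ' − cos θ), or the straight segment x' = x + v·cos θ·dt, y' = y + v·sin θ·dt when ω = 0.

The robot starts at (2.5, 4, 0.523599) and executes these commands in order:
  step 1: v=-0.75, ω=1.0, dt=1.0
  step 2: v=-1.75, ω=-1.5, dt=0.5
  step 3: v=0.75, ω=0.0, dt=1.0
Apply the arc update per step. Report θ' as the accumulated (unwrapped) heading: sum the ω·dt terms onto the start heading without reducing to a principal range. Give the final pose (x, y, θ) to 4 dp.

step 1: θ'=1.5236 (R=-0.7500) → pose (2.1258, 3.3859, 1.5236)
step 2: θ'=0.7736 (R=1.1667) → pose (1.7756, 2.6063, 0.7736)
step 3: θ'=0.7736 (straight) → pose (2.3122, 3.1303, 0.7736)

(2.3122, 3.1303, 0.7736)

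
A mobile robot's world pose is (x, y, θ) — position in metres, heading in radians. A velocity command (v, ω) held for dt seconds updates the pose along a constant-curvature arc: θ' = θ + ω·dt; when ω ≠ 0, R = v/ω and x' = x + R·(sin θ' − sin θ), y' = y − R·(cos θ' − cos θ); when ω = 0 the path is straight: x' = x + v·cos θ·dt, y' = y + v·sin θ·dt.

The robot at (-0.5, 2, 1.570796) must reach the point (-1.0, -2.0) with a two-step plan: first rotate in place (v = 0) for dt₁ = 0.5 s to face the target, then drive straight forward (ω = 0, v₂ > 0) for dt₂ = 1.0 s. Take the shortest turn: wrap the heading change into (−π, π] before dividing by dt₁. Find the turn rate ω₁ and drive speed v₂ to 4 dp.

heading to target = atan2(-2−2, -1−-0.5) = -1.6952
Δθ = wrap(-1.6952 − 1.5708) = 3.0172; ω₁ = Δθ/dt₁ = 6.0345
distance = √((-1−-0.5)² + (-2−2)²) = 4.0311; v₂ = distance/dt₂ = 4.0311

ω₁ = 6.0345, v₂ = 4.0311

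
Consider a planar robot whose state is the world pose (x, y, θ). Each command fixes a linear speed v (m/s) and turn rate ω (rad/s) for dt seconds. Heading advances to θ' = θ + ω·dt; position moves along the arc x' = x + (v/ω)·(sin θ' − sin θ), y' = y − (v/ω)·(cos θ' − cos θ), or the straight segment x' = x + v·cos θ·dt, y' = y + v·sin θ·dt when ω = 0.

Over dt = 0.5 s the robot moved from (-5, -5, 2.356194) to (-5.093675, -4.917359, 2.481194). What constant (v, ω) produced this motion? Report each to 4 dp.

Δθ = 2.481194 − 2.356194 = 0.125000
ω = Δθ/dt = 0.125000/0.5 = 0.2500
R = Δx/(sin θ' − sin θ) = 1.0000
v = R·ω = 1.0000·0.2500 = 0.2500

v = 0.2500, ω = 0.2500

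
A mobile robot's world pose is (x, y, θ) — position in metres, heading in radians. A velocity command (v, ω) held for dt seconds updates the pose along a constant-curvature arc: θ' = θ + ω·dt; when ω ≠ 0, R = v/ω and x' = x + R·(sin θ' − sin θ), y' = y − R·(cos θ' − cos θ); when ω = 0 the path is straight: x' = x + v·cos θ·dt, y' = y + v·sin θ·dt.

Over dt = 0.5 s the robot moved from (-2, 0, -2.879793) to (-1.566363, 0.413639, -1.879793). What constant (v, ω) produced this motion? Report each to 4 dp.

v = -1.2500, ω = 2.0000

Δθ = -1.879793 − -2.879793 = 1.000000
ω = Δθ/dt = 1.000000/0.5 = 2.0000
R = Δx/(sin θ' − sin θ) = -0.6250
v = R·ω = -0.6250·2.0000 = -1.2500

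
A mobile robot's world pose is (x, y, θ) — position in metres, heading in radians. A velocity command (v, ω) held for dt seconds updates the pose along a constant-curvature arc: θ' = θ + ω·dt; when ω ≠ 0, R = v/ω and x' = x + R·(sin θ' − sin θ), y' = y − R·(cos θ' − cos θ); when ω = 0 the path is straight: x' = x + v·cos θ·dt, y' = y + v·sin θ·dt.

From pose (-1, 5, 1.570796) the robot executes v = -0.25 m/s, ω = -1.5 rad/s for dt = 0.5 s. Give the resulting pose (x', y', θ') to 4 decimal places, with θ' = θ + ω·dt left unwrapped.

(-1.0447, 4.8864, 0.8208)

θ' = 1.5708 + -1.5·0.5 = 0.8208
R = v/ω = -0.25/-1.5 = 0.1667
x' = -1 + 0.1667·(sin 0.8208 − sin 1.5708) = -1.0447
y' = 5 − 0.1667·(cos 0.8208 − cos 1.5708) = 4.8864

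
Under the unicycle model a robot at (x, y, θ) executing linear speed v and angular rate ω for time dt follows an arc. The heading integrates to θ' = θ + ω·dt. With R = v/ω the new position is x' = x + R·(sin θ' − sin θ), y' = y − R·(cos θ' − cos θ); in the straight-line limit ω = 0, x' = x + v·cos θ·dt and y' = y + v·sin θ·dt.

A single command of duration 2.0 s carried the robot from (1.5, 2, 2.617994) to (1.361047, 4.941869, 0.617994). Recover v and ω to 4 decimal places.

v = 1.7500, ω = -1.0000

Δθ = 0.617994 − 2.617994 = -2.000000
ω = Δθ/dt = -2.000000/2.0 = -1.0000
R = −Δy/(cos θ' − cos θ) = -1.7500
v = R·ω = -1.7500·-1.0000 = 1.7500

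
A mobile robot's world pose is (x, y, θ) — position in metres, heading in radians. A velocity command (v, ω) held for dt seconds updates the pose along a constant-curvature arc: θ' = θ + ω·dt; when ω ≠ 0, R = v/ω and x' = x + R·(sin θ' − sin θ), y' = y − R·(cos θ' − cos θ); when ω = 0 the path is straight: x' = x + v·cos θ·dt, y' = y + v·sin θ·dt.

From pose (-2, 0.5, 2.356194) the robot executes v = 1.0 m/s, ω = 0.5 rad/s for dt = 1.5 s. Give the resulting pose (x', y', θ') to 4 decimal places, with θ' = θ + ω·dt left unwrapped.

θ' = 2.3562 + 0.5·1.5 = 3.1062
R = v/ω = 1.0/0.5 = 2.0000
x' = -2 + 2.0000·(sin 3.1062 − sin 2.3562) = -3.3434
y' = 0.5 − 2.0000·(cos 3.1062 − cos 2.3562) = 1.0845

(-3.3434, 1.0845, 3.1062)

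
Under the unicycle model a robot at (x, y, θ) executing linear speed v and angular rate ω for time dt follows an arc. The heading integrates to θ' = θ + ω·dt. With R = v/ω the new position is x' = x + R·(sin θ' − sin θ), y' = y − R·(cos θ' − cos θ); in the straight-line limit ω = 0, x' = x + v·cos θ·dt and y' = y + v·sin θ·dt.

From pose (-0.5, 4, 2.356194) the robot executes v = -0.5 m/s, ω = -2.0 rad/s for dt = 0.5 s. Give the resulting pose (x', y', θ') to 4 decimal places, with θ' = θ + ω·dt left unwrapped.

(-0.4325, 3.7700, 1.3562)

θ' = 2.3562 + -2.0·0.5 = 1.3562
R = v/ω = -0.5/-2.0 = 0.2500
x' = -0.5 + 0.2500·(sin 1.3562 − sin 2.3562) = -0.4325
y' = 4 − 0.2500·(cos 1.3562 − cos 2.3562) = 3.7700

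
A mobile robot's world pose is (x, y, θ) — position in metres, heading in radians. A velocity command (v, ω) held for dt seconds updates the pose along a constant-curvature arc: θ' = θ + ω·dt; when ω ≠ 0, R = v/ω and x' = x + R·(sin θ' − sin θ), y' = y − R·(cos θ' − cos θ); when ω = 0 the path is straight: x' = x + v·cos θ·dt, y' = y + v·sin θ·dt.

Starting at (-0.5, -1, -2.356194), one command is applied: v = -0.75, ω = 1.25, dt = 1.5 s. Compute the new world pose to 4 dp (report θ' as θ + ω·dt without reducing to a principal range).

(-0.6466, -0.0439, -0.4812)

θ' = -2.3562 + 1.25·1.5 = -0.4812
R = v/ω = -0.75/1.25 = -0.6000
x' = -0.5 + -0.6000·(sin -0.4812 − sin -2.3562) = -0.6466
y' = -1 − -0.6000·(cos -0.4812 − cos -2.3562) = -0.0439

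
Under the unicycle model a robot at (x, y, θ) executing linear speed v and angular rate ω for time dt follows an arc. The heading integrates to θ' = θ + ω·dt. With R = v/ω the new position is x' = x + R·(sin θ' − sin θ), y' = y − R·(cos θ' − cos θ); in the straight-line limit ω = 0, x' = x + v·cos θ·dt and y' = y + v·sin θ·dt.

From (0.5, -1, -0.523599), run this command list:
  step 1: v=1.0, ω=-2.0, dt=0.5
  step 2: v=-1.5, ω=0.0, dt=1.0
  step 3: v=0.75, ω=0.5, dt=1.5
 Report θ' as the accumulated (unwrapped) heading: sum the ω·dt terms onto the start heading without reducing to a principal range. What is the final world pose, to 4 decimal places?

(1.1289, -0.9134, -0.7736)

step 1: θ'=-1.5236 (R=-0.5000) → pose (0.7494, -1.4094, -1.5236)
step 2: θ'=-1.5236 (straight) → pose (0.6787, 0.0889, -1.5236)
step 3: θ'=-0.7736 (R=1.5000) → pose (1.1289, -0.9134, -0.7736)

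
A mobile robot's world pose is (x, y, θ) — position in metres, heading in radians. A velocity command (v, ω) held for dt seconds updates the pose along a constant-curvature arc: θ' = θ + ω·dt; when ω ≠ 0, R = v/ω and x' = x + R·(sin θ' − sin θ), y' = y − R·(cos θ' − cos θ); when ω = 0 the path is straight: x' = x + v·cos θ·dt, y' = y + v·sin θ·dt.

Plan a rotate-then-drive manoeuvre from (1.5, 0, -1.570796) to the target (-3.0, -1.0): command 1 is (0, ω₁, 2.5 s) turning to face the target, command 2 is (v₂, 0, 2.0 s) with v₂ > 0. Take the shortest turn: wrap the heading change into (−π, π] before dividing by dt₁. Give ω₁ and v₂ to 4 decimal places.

heading to target = atan2(-1−0, -3−1.5) = -2.9229
Δθ = wrap(-2.9229 − -1.5708) = -1.3521; ω₁ = Δθ/dt₁ = -0.5409
distance = √((-3−1.5)² + (-1−0)²) = 4.6098; v₂ = distance/dt₂ = 2.3049

ω₁ = -0.5409, v₂ = 2.3049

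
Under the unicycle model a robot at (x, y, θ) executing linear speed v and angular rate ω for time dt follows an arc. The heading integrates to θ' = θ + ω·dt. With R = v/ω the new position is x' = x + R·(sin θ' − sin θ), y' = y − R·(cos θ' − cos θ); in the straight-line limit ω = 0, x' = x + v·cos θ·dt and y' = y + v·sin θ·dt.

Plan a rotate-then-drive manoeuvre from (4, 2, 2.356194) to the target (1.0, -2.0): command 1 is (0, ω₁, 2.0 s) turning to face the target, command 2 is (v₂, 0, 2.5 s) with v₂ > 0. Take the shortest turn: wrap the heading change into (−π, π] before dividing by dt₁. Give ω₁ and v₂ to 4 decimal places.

heading to target = atan2(-2−2, 1−4) = -2.2143
Δθ = wrap(-2.2143 − 2.3562) = 1.7127; ω₁ = Δθ/dt₁ = 0.8563
distance = √((1−4)² + (-2−2)²) = 5.0000; v₂ = distance/dt₂ = 2.0000

ω₁ = 0.8563, v₂ = 2.0000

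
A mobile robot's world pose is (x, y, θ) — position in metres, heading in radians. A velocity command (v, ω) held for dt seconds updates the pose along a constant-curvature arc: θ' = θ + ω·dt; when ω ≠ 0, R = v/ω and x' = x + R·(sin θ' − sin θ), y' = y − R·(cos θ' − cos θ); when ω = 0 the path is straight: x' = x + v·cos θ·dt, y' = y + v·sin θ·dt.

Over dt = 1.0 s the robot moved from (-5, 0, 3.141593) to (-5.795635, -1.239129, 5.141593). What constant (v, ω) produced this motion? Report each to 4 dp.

Δθ = 5.141593 − 3.141593 = 2.000000
ω = Δθ/dt = 2.000000/1.0 = 2.0000
R = −Δy/(cos θ' − cos θ) = 0.8750
v = R·ω = 0.8750·2.0000 = 1.7500

v = 1.7500, ω = 2.0000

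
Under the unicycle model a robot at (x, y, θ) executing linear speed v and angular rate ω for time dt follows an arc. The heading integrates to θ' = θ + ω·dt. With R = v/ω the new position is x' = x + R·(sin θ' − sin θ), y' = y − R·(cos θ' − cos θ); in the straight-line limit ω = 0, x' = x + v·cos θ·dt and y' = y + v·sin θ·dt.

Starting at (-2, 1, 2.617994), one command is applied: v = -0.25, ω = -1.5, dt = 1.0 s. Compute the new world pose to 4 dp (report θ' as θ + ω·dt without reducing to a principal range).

θ' = 2.6180 + -1.5·1.0 = 1.1180
R = v/ω = -0.25/-1.5 = 0.1667
x' = -2 + 0.1667·(sin 1.1180 − sin 2.6180) = -1.9335
y' = 1 − 0.1667·(cos 1.1180 − cos 2.6180) = 0.7827

(-1.9335, 0.7827, 1.1180)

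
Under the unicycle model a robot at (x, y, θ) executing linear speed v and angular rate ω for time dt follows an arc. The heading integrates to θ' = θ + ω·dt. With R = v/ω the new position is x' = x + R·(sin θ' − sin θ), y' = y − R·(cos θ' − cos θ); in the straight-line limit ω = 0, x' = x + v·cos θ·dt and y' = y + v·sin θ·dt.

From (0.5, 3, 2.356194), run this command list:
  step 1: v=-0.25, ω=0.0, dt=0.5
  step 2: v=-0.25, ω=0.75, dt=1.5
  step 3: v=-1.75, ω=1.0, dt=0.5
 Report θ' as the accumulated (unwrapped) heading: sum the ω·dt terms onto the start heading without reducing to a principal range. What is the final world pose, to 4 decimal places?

step 1: θ'=2.3562 (straight) → pose (0.5884, 2.9116, 2.3562)
step 2: θ'=3.4812 (R=-0.3333) → pose (0.9351, 2.8330, 3.4812)
step 3: θ'=3.9812 (R=-1.7500) → pose (1.6548, 3.3145, 3.9812)

(1.6548, 3.3145, 3.9812)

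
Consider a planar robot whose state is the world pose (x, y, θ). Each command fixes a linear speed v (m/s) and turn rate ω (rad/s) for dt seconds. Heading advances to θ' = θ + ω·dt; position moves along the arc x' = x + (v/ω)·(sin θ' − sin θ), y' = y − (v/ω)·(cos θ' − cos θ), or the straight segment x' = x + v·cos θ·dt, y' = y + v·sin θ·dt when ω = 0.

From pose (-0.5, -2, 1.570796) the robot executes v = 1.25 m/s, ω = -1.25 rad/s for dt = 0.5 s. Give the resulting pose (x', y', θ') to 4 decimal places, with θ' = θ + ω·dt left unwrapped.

θ' = 1.5708 + -1.25·0.5 = 0.9458
R = v/ω = 1.25/-1.25 = -1.0000
x' = -0.5 + -1.0000·(sin 0.9458 − sin 1.5708) = -0.3110
y' = -2 − -1.0000·(cos 0.9458 − cos 1.5708) = -1.4149

(-0.3110, -1.4149, 0.9458)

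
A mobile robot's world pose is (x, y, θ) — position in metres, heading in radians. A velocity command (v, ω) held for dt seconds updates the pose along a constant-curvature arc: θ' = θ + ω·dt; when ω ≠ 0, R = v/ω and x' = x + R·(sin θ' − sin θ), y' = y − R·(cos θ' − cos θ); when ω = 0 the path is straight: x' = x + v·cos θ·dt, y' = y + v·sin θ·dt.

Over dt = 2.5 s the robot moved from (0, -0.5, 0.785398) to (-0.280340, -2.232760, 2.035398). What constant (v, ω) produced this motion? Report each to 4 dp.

Δθ = 2.035398 − 0.785398 = 1.250000
ω = Δθ/dt = 1.250000/2.5 = 0.5000
R = −Δy/(cos θ' − cos θ) = -1.5000
v = R·ω = -1.5000·0.5000 = -0.7500

v = -0.7500, ω = 0.5000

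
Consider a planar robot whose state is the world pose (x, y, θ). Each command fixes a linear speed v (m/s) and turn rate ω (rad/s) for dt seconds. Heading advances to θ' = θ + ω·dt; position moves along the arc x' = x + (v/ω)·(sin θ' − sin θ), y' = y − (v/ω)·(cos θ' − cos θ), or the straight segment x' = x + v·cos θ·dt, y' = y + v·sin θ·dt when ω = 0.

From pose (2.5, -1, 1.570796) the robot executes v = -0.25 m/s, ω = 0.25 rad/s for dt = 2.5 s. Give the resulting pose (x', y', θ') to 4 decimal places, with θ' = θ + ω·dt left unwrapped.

(2.6890, -1.5851, 2.1958)

θ' = 1.5708 + 0.25·2.5 = 2.1958
R = v/ω = -0.25/0.25 = -1.0000
x' = 2.5 + -1.0000·(sin 2.1958 − sin 1.5708) = 2.6890
y' = -1 − -1.0000·(cos 2.1958 − cos 1.5708) = -1.5851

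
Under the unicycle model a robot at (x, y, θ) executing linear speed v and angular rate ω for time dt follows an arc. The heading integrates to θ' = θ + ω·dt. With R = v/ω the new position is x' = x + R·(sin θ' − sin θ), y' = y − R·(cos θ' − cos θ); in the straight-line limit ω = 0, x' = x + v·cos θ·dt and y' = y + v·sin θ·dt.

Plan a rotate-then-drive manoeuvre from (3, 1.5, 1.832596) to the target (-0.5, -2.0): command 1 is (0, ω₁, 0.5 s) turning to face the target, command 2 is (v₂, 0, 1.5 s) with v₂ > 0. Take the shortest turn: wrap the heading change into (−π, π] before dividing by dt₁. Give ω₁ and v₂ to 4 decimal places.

ω₁ = 4.1888, v₂ = 3.2998

heading to target = atan2(-2−1.5, -0.5−3) = -2.3562
Δθ = wrap(-2.3562 − 1.8326) = 2.0944; ω₁ = Δθ/dt₁ = 4.1888
distance = √((-0.5−3)² + (-2−1.5)²) = 4.9497; v₂ = distance/dt₂ = 3.2998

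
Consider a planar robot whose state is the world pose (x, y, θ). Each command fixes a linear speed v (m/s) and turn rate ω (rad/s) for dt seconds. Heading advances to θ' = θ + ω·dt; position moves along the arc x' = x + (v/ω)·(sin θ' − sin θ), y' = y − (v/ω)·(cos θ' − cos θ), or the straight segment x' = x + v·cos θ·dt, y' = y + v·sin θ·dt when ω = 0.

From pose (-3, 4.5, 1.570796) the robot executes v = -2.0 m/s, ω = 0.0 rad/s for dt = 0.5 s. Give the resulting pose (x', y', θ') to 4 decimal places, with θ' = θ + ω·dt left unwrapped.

(-3.0000, 3.5000, 1.5708)

θ' = 1.5708 + 0.0·0.5 = 1.5708
ω = 0 → straight: x' = -3 + -2.0·cos(1.5708)·0.5 = -3.0000
y' = 4.5 + -2.0·sin(1.5708)·0.5 = 3.5000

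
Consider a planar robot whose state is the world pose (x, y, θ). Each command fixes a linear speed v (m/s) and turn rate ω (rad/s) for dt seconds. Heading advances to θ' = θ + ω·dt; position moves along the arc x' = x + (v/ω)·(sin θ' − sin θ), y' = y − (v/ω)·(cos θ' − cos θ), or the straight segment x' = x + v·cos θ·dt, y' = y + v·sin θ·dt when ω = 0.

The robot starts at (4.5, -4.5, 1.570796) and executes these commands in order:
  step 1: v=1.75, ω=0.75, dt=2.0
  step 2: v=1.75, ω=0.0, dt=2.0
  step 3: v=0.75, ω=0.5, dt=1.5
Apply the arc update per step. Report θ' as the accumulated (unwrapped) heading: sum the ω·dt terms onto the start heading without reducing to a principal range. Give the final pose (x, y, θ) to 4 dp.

step 1: θ'=3.0708 (R=2.3333) → pose (2.3317, -2.1725, 3.0708)
step 2: θ'=3.0708 (straight) → pose (-1.1595, -1.9249, 3.0708)
step 3: θ'=3.8208 (R=1.5000) → pose (-2.2079, -2.2541, 3.8208)

(-2.2079, -2.2541, 3.8208)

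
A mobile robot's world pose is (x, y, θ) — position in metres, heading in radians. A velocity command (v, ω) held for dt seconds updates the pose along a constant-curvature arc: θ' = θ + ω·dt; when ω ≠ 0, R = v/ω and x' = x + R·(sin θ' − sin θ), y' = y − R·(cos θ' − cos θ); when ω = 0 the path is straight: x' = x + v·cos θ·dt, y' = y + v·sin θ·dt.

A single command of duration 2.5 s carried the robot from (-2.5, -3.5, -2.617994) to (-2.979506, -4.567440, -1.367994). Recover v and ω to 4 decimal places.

Δθ = -1.367994 − -2.617994 = 1.250000
ω = Δθ/dt = 1.250000/2.5 = 0.5000
R = −Δy/(cos θ' − cos θ) = 1.0000
v = R·ω = 1.0000·0.5000 = 0.5000

v = 0.5000, ω = 0.5000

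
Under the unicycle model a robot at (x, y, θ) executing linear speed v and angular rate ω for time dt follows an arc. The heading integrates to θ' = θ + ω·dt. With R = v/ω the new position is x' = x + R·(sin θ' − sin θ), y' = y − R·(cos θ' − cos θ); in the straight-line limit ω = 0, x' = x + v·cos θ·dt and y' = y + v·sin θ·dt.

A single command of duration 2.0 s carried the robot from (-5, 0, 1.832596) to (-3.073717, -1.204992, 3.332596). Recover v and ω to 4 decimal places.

v = -1.2500, ω = 0.7500

Δθ = 3.332596 − 1.832596 = 1.500000
ω = Δθ/dt = 1.500000/2.0 = 0.7500
R = Δx/(sin θ' − sin θ) = -1.6667
v = R·ω = -1.6667·0.7500 = -1.2500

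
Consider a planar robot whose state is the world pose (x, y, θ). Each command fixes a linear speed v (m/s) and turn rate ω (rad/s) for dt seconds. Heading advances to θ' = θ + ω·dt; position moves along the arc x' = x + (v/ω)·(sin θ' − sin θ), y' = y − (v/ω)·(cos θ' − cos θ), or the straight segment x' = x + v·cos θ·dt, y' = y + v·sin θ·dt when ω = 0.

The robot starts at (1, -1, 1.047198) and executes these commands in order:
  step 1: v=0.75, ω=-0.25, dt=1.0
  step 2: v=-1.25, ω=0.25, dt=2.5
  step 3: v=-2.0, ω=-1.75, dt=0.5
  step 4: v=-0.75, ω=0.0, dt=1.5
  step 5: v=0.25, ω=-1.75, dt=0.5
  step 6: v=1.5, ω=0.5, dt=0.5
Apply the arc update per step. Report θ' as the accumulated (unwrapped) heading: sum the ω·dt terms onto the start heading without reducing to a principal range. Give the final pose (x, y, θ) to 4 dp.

step 1: θ'=0.7972 (R=-3.0000) → pose (1.4519, -0.4039, 0.7972)
step 2: θ'=1.4222 (R=-5.0000) → pose (0.0840, -3.1572, 1.4222)
step 3: θ'=0.5472 (R=1.1429) → pose (-0.4517, -3.9639, 0.5472)
step 4: θ'=0.5472 (straight) → pose (-1.4124, -4.5493, 0.5472)
step 5: θ'=-0.3278 (R=-0.1429) → pose (-1.2921, -4.5360, -0.3278)
step 6: θ'=-0.0778 (R=3.0000) → pose (-0.5593, -4.6867, -0.0778)

(-0.5593, -4.6867, -0.0778)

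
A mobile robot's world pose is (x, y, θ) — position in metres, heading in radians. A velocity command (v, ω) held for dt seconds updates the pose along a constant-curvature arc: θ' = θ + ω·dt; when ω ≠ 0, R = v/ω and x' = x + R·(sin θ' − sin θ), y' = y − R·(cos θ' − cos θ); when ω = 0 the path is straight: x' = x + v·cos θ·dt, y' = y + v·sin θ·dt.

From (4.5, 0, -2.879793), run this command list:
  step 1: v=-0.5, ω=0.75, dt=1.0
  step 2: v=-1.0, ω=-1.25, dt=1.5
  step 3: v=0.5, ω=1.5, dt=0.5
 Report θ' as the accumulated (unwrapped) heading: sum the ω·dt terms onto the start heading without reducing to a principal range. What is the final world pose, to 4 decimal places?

step 1: θ'=-2.1298 (R=-0.6667) → pose (4.8926, 0.2904, -2.1298)
step 2: θ'=-4.0048 (R=0.8000) → pose (6.1788, 0.3861, -4.0048)
step 3: θ'=-3.2548 (R=0.3333) → pose (5.9632, 0.5007, -3.2548)

(5.9632, 0.5007, -3.2548)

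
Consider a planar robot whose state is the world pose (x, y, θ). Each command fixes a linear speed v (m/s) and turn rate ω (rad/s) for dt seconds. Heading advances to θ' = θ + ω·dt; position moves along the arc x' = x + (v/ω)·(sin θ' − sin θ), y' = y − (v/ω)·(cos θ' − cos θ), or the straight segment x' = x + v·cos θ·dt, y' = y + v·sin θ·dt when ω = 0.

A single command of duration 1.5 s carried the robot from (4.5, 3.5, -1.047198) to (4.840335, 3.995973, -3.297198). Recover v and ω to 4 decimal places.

Δθ = -3.297198 − -1.047198 = -2.250000
ω = Δθ/dt = -2.250000/1.5 = -1.5000
R = −Δy/(cos θ' − cos θ) = 0.3333
v = R·ω = 0.3333·-1.5000 = -0.5000

v = -0.5000, ω = -1.5000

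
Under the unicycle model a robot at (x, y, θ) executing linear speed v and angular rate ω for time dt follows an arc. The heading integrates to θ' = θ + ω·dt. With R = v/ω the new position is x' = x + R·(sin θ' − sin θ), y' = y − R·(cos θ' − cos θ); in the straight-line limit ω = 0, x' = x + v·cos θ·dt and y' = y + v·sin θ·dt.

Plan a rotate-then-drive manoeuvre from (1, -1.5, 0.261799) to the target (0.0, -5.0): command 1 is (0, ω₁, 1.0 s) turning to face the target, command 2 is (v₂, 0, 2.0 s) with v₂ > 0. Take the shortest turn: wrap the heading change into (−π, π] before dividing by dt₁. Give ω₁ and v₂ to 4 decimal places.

ω₁ = -2.1109, v₂ = 1.8200

heading to target = atan2(-5−-1.5, 0−1) = -1.8491
Δθ = wrap(-1.8491 − 0.2618) = -2.1109; ω₁ = Δθ/dt₁ = -2.1109
distance = √((0−1)² + (-5−-1.5)²) = 3.6401; v₂ = distance/dt₂ = 1.8200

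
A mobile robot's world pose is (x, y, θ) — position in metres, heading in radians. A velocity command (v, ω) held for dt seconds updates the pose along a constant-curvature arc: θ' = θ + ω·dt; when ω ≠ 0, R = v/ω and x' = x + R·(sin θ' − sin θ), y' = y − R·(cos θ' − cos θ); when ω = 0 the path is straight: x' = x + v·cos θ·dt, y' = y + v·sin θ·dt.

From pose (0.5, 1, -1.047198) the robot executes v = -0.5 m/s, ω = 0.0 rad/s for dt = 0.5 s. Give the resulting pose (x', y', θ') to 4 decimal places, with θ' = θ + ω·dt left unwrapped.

θ' = -1.0472 + 0.0·0.5 = -1.0472
ω = 0 → straight: x' = 0.5 + -0.5·cos(-1.0472)·0.5 = 0.3750
y' = 1 + -0.5·sin(-1.0472)·0.5 = 1.2165

(0.3750, 1.2165, -1.0472)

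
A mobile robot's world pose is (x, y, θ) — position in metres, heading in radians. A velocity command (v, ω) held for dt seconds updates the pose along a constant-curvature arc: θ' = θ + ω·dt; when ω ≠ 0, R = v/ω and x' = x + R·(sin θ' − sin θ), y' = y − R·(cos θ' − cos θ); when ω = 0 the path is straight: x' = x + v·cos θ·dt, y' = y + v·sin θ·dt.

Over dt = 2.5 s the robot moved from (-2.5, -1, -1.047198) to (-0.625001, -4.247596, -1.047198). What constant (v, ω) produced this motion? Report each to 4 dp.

v = 1.5000, ω = 0.0000

Δθ = -1.047198 − -1.047198 = 0.000000
ω = Δθ/dt = 0.000000/2.5 = 0.0000
ω = 0 → v = (Δx·cos θ + Δy·sin θ)/dt = 1.5000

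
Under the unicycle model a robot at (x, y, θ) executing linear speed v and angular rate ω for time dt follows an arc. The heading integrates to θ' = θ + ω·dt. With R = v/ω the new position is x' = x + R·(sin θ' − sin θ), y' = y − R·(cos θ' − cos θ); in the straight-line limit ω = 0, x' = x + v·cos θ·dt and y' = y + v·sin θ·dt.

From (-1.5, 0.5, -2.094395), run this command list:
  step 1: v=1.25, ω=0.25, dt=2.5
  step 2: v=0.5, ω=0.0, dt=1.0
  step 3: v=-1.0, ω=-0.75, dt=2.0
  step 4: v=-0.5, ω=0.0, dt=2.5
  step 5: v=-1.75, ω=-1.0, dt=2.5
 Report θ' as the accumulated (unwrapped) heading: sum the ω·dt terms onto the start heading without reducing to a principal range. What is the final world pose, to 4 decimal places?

step 1: θ'=-1.4694 (R=5.0000) → pose (-2.1442, -2.5061, -1.4694)
step 2: θ'=-1.4694 (straight) → pose (-2.0936, -3.0036, -1.4694)
step 3: θ'=-2.9694 (R=1.3333) → pose (-0.9956, -1.5550, -2.9694)
step 4: θ'=-2.9694 (straight) → pose (0.2360, -1.3408, -2.9694)
step 5: θ'=-5.4694 (R=1.7500) → pose (1.8079, -4.2667, -5.4694)

(1.8079, -4.2667, -5.4694)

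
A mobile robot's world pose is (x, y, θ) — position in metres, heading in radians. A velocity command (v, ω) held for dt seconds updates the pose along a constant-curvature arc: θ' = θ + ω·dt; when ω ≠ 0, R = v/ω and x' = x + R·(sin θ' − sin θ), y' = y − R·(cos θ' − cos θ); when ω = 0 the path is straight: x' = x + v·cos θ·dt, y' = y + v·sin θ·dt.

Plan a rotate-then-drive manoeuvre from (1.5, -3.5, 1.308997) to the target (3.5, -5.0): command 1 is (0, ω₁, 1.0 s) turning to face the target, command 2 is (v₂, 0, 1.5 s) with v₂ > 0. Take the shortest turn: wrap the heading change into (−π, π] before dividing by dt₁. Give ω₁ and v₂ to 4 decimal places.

heading to target = atan2(-5−-3.5, 3.5−1.5) = -0.6435
Δθ = wrap(-0.6435 − 1.3090) = -1.9525; ω₁ = Δθ/dt₁ = -1.9525
distance = √((3.5−1.5)² + (-5−-3.5)²) = 2.5000; v₂ = distance/dt₂ = 1.6667

ω₁ = -1.9525, v₂ = 1.6667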